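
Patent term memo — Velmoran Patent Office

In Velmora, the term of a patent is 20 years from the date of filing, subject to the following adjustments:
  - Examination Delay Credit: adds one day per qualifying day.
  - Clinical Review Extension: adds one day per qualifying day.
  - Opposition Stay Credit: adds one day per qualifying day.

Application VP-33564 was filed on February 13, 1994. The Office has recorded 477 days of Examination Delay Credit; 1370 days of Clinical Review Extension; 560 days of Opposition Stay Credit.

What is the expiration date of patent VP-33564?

Base term: filing date + 20 years → 13 February 2014.
Examination Delay Credit: +477 days → 5 June 2015.
Clinical Review Extension: +1370 days → 6 March 2019.
Opposition Stay Credit: +560 days → 16 September 2020.

2020-09-16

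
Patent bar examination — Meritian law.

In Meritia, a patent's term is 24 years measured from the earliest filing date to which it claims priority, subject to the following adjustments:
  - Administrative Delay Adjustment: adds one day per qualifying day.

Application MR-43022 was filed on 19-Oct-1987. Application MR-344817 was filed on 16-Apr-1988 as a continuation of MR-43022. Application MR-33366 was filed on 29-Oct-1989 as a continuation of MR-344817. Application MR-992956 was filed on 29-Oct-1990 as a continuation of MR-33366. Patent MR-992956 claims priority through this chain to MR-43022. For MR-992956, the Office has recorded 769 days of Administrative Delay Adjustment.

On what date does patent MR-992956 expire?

November 26, 2013

Earliest priority filing: 19 October 1987.
Base term: 19 October 1987 + 24 years → 19 October 2011.
Administrative Delay Adjustment: +769 days → 26 November 2013.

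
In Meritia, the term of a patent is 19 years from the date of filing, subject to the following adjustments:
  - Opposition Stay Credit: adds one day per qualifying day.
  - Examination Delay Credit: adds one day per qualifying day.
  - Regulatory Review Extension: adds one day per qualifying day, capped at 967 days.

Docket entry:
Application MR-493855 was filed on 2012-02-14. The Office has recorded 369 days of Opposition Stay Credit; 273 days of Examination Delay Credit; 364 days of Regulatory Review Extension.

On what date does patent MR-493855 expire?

2033-11-16

Base term: filing date + 19 years → 14 February 2031.
Opposition Stay Credit: +369 days → 18 February 2032.
Examination Delay Credit: +273 days → 17 November 2032.
Regulatory Review Extension: 364 days (within the 967-day cap) → +364 days → 16 November 2033.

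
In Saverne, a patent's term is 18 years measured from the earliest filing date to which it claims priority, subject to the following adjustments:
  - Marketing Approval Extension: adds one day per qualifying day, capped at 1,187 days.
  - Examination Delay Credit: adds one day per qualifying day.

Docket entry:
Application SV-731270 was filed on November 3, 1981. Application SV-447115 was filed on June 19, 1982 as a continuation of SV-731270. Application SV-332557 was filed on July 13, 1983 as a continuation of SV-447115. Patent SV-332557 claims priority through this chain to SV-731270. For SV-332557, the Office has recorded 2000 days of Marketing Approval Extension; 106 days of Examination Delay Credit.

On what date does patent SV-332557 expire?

Earliest priority filing: 3 November 1981.
Base term: 3 November 1981 + 18 years → 3 November 1999.
Marketing Approval Extension: 2000 days claimed exceeds the 1187-day cap, so +1187 days → 2 February 2003.
Examination Delay Credit: +106 days → 19 May 2003.

May 19, 2003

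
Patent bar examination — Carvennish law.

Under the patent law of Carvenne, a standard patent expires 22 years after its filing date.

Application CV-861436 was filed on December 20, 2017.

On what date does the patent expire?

Filing date + 22 years → 20 December 2039.

December 20, 2039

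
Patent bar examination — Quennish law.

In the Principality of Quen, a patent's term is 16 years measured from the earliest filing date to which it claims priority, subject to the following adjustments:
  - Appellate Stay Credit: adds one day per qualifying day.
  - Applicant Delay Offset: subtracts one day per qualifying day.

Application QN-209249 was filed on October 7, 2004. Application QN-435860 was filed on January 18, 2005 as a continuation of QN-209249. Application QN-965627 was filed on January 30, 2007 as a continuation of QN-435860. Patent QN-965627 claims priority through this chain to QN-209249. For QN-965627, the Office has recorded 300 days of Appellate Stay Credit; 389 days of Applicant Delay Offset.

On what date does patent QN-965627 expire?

Earliest priority filing: 7 October 2004.
Base term: 7 October 2004 + 16 years → 7 October 2020.
Appellate Stay Credit: +300 days → 3 August 2021.
Applicant Delay Offset: −389 days → 10 July 2020.

July 10, 2020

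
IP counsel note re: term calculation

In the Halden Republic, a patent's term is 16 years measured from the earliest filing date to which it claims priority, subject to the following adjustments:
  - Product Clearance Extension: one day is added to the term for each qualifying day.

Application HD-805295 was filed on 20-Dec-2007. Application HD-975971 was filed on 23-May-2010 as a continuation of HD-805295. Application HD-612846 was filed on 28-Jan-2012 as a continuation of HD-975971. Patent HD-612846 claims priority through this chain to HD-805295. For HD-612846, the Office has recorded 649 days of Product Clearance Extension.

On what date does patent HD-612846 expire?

Earliest priority filing: 20 December 2007.
Base term: 20 December 2007 + 16 years → 20 December 2023.
Product Clearance Extension: +649 days → 29 September 2025.

2025-09-29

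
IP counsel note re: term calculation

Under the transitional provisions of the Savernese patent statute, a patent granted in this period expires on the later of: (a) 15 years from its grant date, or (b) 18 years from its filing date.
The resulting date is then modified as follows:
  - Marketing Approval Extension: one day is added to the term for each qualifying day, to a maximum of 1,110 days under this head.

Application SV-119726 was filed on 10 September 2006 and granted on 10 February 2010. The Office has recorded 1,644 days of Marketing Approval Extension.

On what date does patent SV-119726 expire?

February 25, 2028

(a) grant + 15 years → 10 February 2025.
(b) filing + 18 years → 10 September 2024.
Later of the two: 10 February 2025.
Marketing Approval Extension: 1644 days claimed exceeds the 1110-day cap, so +1110 days → 25 February 2028.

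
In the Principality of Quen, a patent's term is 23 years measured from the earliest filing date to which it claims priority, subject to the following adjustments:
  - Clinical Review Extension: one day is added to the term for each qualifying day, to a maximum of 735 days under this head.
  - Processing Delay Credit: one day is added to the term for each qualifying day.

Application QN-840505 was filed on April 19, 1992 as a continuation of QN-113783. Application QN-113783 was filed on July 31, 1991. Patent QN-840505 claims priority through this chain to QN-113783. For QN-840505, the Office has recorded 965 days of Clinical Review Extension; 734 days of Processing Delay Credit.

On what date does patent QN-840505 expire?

2018-08-08

Earliest priority filing: 31 July 1991.
Base term: 31 July 1991 + 23 years → 31 July 2014.
Clinical Review Extension: 965 days claimed exceeds the 735-day cap, so +735 days → 4 August 2016.
Processing Delay Credit: +734 days → 8 August 2018.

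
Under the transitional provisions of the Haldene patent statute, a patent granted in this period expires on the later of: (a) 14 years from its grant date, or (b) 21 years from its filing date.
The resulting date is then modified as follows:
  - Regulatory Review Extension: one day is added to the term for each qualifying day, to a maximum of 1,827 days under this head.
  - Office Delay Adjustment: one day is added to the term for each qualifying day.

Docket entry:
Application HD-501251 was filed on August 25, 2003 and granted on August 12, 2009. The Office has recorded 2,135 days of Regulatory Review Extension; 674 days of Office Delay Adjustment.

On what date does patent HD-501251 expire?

(a) grant + 14 years → 12 August 2023.
(b) filing + 21 years → 25 August 2024.
Later of the two: 25 August 2024.
Regulatory Review Extension: 2135 days claimed exceeds the 1827-day cap, so +1827 days → 26 August 2029.
Office Delay Adjustment: +674 days → 1 July 2031.

July 1, 2031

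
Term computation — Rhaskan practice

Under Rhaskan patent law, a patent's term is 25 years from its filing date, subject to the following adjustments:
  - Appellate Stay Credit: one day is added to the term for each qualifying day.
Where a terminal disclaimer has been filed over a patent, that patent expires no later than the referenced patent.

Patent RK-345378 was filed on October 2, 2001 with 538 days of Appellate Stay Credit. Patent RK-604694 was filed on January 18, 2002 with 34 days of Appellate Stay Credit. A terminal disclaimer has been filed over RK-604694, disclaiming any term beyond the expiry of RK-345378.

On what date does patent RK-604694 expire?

Natural term of RK-604694:
  Base: filing + 25 years → 18 January 2027.
  Appellate Stay Credit: +34 days → 21 February 2027.
Expiry of referenced patent RK-345378:
  Base: filing + 25 years → 2 October 2026.
  Appellate Stay Credit: +538 days → 23 March 2028.
Terminal disclaimer: RK-604694 expires on the earlier of 21 February 2027 and 23 March 2028.

February 21, 2027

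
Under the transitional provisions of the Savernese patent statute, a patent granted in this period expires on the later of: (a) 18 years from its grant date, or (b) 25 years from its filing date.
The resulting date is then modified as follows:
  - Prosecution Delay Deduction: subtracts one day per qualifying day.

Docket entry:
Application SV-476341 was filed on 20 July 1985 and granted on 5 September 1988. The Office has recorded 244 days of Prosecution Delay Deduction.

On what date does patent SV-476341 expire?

(a) grant + 18 years → 5 September 2006.
(b) filing + 25 years → 20 July 2010.
Later of the two: 20 July 2010.
Prosecution Delay Deduction: −244 days → 18 November 2009.

2009-11-18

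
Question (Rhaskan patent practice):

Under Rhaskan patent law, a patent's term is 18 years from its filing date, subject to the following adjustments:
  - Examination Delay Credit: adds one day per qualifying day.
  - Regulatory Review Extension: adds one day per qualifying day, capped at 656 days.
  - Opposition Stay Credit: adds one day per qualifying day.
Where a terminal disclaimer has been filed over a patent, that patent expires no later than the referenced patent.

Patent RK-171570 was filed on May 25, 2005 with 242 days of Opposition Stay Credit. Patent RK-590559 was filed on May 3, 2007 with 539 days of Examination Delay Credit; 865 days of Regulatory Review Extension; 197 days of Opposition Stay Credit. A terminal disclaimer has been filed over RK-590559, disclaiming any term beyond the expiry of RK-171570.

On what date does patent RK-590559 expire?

2024-01-22

Natural term of RK-590559:
  Base: filing + 18 years → 3 May 2025.
  Examination Delay Credit: +539 days → 24 October 2026.
  Regulatory Review Extension: 865 days claimed exceeds the 656-day cap, so +656 days → 10 August 2028.
  Opposition Stay Credit: +197 days → 23 February 2029.
Expiry of referenced patent RK-171570:
  Base: filing + 18 years → 25 May 2023.
  Opposition Stay Credit: +242 days → 22 January 2024.
Terminal disclaimer: RK-590559 expires on the earlier of 23 February 2029 and 22 January 2024.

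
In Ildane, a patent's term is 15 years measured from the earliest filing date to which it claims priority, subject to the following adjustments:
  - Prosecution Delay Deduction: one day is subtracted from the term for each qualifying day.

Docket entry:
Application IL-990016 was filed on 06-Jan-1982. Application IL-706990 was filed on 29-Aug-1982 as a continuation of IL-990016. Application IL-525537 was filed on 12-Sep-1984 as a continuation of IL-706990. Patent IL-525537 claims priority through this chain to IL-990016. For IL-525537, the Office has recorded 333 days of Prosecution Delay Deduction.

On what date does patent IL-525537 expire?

February 8, 1996

Earliest priority filing: 6 January 1982.
Base term: 6 January 1982 + 15 years → 6 January 1997.
Prosecution Delay Deduction: −333 days → 8 February 1996.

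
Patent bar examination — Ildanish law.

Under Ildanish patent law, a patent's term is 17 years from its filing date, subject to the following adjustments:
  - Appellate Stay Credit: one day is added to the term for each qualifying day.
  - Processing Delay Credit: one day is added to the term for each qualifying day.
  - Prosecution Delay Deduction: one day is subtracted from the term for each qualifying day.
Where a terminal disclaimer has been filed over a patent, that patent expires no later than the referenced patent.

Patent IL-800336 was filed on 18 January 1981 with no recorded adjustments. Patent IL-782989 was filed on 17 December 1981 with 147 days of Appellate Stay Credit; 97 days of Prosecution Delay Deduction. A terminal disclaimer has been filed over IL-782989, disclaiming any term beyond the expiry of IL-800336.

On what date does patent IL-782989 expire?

January 18, 1998

Natural term of IL-782989:
  Base: filing + 17 years → 17 December 1998.
  Appellate Stay Credit: +147 days → 13 May 1999.
  Prosecution Delay Deduction: −97 days → 5 February 1999.
Expiry of referenced patent IL-800336:
  Base: filing + 17 years → 18 January 1998.
Terminal disclaimer: IL-782989 expires on the earlier of 5 February 1999 and 18 January 1998.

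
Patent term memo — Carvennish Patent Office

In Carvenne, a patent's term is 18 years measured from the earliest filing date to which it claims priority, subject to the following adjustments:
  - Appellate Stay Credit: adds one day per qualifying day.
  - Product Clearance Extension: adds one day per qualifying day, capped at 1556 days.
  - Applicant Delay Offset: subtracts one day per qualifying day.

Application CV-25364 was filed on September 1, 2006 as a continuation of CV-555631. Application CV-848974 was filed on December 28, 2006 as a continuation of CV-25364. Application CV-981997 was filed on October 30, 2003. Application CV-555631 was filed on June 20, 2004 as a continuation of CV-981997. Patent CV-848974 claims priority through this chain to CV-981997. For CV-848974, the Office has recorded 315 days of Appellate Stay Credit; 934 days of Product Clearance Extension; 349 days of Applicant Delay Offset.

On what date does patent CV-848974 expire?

April 17, 2024

Earliest priority filing: 30 October 2003.
Base term: 30 October 2003 + 18 years → 30 October 2021.
Appellate Stay Credit: +315 days → 10 September 2022.
Product Clearance Extension: 934 days (within the 1556-day cap) → +934 days → 1 April 2025.
Applicant Delay Offset: −349 days → 17 April 2024.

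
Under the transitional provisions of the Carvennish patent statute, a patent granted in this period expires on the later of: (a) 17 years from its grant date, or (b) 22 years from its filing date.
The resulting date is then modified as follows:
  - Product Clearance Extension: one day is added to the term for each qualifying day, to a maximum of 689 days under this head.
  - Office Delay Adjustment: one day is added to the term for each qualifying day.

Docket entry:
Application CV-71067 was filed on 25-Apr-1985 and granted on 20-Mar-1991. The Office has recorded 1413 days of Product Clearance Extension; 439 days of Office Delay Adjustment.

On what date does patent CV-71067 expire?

(a) grant + 17 years → 20 March 2008.
(b) filing + 22 years → 25 April 2007.
Later of the two: 20 March 2008.
Product Clearance Extension: 1413 days claimed exceeds the 689-day cap, so +689 days → 7 February 2010.
Office Delay Adjustment: +439 days → 22 April 2011.

April 22, 2011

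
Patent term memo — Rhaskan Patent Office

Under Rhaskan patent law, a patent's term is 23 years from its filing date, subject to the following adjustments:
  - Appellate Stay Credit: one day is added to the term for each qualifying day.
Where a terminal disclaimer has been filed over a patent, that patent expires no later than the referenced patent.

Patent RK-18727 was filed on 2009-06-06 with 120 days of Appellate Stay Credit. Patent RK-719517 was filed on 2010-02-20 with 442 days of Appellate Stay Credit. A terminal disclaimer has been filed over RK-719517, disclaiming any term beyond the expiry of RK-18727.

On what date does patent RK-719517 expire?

2032-10-04

Natural term of RK-719517:
  Base: filing + 23 years → 20 February 2033.
  Appellate Stay Credit: +442 days → 8 May 2034.
Expiry of referenced patent RK-18727:
  Base: filing + 23 years → 6 June 2032.
  Appellate Stay Credit: +120 days → 4 October 2032.
Terminal disclaimer: RK-719517 expires on the earlier of 8 May 2034 and 4 October 2032.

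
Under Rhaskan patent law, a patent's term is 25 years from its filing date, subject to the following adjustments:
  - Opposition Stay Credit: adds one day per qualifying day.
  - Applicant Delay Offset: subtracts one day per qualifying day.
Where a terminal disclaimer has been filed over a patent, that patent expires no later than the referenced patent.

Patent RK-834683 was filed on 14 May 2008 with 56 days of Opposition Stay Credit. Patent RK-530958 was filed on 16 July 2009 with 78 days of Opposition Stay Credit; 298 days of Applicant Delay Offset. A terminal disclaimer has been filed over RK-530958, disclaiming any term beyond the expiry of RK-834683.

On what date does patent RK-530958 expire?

2033-07-09

Natural term of RK-530958:
  Base: filing + 25 years → 16 July 2034.
  Opposition Stay Credit: +78 days → 2 October 2034.
  Applicant Delay Offset: −298 days → 8 December 2033.
Expiry of referenced patent RK-834683:
  Base: filing + 25 years → 14 May 2033.
  Opposition Stay Credit: +56 days → 9 July 2033.
Terminal disclaimer: RK-530958 expires on the earlier of 8 December 2033 and 9 July 2033.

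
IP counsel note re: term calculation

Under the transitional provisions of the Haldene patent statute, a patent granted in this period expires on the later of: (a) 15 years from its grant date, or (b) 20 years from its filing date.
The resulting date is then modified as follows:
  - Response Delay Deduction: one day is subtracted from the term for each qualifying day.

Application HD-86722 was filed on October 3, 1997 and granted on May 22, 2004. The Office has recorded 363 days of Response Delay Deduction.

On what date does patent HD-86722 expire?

May 24, 2018

(a) grant + 15 years → 22 May 2019.
(b) filing + 20 years → 3 October 2017.
Later of the two: 22 May 2019.
Response Delay Deduction: −363 days → 24 May 2018.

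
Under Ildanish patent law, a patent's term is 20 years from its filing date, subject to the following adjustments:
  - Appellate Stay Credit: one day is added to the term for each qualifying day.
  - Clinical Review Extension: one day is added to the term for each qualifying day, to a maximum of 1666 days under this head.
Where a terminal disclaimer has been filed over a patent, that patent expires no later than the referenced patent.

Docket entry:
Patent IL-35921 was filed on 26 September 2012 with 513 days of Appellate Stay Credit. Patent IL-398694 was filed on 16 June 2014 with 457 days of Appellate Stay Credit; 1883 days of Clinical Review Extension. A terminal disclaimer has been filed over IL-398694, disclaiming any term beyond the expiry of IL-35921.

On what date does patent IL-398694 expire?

Natural term of IL-398694:
  Base: filing + 20 years → 16 June 2034.
  Appellate Stay Credit: +457 days → 16 September 2035.
  Clinical Review Extension: 1883 days claimed exceeds the 1666-day cap, so +1666 days → 8 April 2040.
Expiry of referenced patent IL-35921:
  Base: filing + 20 years → 26 September 2032.
  Appellate Stay Credit: +513 days → 21 February 2034.
Terminal disclaimer: IL-398694 expires on the earlier of 8 April 2040 and 21 February 2034.

February 21, 2034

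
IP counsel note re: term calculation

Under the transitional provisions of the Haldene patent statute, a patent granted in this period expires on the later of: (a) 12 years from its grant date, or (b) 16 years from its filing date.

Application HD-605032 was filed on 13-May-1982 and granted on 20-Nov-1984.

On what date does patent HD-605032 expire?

(a) grant + 12 years → 20 November 1996.
(b) filing + 16 years → 13 May 1998.
Later of the two: 13 May 1998.

1998-05-13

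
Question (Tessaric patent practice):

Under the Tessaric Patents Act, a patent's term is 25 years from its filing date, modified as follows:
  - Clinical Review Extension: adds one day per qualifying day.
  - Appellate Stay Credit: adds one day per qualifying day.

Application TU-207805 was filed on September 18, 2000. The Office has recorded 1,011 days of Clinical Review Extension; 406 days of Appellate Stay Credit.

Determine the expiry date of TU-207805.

August 5, 2029

Base term: filing date + 25 years → 18 September 2025.
Clinical Review Extension: +1011 days → 25 June 2028.
Appellate Stay Credit: +406 days → 5 August 2029.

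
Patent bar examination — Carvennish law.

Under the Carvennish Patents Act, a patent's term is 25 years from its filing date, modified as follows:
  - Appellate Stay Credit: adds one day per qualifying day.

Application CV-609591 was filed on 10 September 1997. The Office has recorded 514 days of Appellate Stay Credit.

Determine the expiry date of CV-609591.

February 6, 2024

Base term: filing date + 25 years → 10 September 2022.
Appellate Stay Credit: +514 days → 6 February 2024.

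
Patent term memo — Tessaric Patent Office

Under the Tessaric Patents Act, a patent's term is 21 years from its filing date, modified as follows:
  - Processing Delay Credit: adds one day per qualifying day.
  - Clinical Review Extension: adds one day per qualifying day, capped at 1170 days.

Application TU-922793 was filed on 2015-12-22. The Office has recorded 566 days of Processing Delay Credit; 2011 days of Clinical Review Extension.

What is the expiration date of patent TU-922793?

Base term: filing date + 21 years → 22 December 2036.
Processing Delay Credit: +566 days → 11 July 2038.
Clinical Review Extension: 2011 days claimed exceeds the 1170-day cap, so +1170 days → 23 September 2041.

September 23, 2041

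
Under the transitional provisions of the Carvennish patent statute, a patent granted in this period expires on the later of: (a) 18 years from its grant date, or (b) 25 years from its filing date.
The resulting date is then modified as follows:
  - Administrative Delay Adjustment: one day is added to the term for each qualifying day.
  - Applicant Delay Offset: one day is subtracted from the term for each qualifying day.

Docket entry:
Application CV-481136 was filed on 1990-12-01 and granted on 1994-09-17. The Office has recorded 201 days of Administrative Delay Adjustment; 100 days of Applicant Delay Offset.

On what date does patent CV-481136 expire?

(a) grant + 18 years → 17 September 2012.
(b) filing + 25 years → 1 December 2015.
Later of the two: 1 December 2015.
Administrative Delay Adjustment: +201 days → 19 June 2016.
Applicant Delay Offset: −100 days → 11 March 2016.

2016-03-11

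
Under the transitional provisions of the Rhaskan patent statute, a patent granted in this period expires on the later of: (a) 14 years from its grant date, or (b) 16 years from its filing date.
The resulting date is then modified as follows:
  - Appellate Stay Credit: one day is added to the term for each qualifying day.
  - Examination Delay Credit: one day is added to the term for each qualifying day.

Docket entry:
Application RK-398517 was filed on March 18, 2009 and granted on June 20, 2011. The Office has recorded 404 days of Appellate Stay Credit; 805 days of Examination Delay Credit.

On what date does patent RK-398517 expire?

(a) grant + 14 years → 20 June 2025.
(b) filing + 16 years → 18 March 2025.
Later of the two: 20 June 2025.
Appellate Stay Credit: +404 days → 29 July 2026.
Examination Delay Credit: +805 days → 11 October 2028.

October 11, 2028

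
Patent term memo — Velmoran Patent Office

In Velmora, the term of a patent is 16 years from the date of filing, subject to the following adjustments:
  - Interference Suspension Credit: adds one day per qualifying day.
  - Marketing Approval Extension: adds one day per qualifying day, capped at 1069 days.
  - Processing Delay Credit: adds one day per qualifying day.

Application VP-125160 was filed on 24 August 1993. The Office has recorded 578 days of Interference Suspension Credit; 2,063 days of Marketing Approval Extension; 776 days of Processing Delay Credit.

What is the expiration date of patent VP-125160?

2016-04-12

Base term: filing date + 16 years → 24 August 2009.
Interference Suspension Credit: +578 days → 25 March 2011.
Marketing Approval Extension: 2063 days claimed exceeds the 1069-day cap, so +1069 days → 26 February 2014.
Processing Delay Credit: +776 days → 12 April 2016.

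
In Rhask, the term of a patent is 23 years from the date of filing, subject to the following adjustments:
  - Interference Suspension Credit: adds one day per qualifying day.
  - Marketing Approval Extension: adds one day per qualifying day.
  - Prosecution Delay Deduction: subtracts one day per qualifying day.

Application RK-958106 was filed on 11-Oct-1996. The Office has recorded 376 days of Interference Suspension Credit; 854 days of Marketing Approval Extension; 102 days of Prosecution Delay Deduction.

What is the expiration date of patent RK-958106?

Base term: filing date + 23 years → 11 October 2019.
Interference Suspension Credit: +376 days → 21 October 2020.
Marketing Approval Extension: +854 days → 22 February 2023.
Prosecution Delay Deduction: −102 days → 12 November 2022.

November 12, 2022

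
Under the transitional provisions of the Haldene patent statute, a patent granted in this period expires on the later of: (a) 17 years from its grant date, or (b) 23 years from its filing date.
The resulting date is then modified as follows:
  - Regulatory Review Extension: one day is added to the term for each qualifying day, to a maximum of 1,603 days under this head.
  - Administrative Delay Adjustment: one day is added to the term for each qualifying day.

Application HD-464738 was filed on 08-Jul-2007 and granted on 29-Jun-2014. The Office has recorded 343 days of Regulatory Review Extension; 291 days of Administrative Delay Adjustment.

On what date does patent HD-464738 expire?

2033-03-24

(a) grant + 17 years → 29 June 2031.
(b) filing + 23 years → 8 July 2030.
Later of the two: 29 June 2031.
Regulatory Review Extension: 343 days (within the 1603-day cap) → +343 days → 6 June 2032.
Administrative Delay Adjustment: +291 days → 24 March 2033.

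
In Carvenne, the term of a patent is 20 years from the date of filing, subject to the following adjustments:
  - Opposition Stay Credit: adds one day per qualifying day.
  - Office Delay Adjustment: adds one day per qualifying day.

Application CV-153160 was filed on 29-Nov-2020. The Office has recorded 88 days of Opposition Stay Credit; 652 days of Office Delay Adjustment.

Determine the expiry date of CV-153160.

Base term: filing date + 20 years → 29 November 2040.
Opposition Stay Credit: +88 days → 25 February 2041.
Office Delay Adjustment: +652 days → 9 December 2042.

December 9, 2042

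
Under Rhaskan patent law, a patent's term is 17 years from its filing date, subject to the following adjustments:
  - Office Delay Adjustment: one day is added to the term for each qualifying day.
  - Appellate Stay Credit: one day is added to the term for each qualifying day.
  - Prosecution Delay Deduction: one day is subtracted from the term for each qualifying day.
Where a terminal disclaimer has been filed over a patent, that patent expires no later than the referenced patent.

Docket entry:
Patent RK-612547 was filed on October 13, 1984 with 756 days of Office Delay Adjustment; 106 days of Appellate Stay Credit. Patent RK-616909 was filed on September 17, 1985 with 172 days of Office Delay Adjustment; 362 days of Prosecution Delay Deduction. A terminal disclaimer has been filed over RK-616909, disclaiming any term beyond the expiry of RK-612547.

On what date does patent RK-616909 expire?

March 11, 2002

Natural term of RK-616909:
  Base: filing + 17 years → 17 September 2002.
  Office Delay Adjustment: +172 days → 8 March 2003.
  Prosecution Delay Deduction: −362 days → 11 March 2002.
Expiry of referenced patent RK-612547:
  Base: filing + 17 years → 13 October 2001.
  Office Delay Adjustment: +756 days → 8 November 2003.
  Appellate Stay Credit: +106 days → 22 February 2004.
Terminal disclaimer: RK-616909 expires on the earlier of 11 March 2002 and 22 February 2004.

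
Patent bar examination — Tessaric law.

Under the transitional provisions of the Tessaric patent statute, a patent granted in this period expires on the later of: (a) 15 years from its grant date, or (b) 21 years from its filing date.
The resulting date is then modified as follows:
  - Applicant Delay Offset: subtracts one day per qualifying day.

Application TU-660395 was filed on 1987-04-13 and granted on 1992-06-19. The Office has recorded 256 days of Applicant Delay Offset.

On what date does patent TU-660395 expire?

(a) grant + 15 years → 19 June 2007.
(b) filing + 21 years → 13 April 2008.
Later of the two: 13 April 2008.
Applicant Delay Offset: −256 days → 1 August 2007.

2007-08-01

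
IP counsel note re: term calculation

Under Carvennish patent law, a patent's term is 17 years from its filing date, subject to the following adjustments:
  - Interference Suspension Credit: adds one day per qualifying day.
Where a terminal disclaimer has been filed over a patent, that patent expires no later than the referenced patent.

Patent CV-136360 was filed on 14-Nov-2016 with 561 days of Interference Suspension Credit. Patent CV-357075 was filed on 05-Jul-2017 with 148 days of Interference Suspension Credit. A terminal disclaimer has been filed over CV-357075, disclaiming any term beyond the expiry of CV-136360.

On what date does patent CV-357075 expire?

Natural term of CV-357075:
  Base: filing + 17 years → 5 July 2034.
  Interference Suspension Credit: +148 days → 30 November 2034.
Expiry of referenced patent CV-136360:
  Base: filing + 17 years → 14 November 2033.
  Interference Suspension Credit: +561 days → 29 May 2035.
Terminal disclaimer: CV-357075 expires on the earlier of 30 November 2034 and 29 May 2035.

November 30, 2034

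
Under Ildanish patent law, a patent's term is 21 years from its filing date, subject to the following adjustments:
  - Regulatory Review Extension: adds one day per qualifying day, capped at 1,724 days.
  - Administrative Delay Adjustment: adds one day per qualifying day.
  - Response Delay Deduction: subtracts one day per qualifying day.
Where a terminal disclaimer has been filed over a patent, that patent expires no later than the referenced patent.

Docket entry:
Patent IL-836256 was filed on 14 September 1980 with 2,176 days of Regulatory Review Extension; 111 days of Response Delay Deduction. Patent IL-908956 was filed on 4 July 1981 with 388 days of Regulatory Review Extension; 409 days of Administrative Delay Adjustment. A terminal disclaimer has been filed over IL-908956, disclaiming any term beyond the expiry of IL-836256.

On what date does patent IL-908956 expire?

Natural term of IL-908956:
  Base: filing + 21 years → 4 July 2002.
  Regulatory Review Extension: 388 days (within the 1724-day cap) → +388 days → 27 July 2003.
  Administrative Delay Adjustment: +409 days → 8 September 2004.
Expiry of referenced patent IL-836256:
  Base: filing + 21 years → 14 September 2001.
  Regulatory Review Extension: 2176 days claimed exceeds the 1724-day cap, so +1724 days → 4 June 2006.
  Response Delay Deduction: −111 days → 13 February 2006.
Terminal disclaimer: IL-908956 expires on the earlier of 8 September 2004 and 13 February 2006.

September 8, 2004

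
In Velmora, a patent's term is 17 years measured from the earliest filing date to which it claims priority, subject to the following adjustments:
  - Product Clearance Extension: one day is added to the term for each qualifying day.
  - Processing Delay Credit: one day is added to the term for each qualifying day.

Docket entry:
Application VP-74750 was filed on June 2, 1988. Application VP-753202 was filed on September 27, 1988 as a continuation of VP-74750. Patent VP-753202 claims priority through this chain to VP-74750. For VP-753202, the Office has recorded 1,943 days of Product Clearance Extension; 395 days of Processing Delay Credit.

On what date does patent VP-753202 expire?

Earliest priority filing: 2 June 1988.
Base term: 2 June 1988 + 17 years → 2 June 2005.
Product Clearance Extension: +1943 days → 27 September 2010.
Processing Delay Credit: +395 days → 27 October 2011.

2011-10-27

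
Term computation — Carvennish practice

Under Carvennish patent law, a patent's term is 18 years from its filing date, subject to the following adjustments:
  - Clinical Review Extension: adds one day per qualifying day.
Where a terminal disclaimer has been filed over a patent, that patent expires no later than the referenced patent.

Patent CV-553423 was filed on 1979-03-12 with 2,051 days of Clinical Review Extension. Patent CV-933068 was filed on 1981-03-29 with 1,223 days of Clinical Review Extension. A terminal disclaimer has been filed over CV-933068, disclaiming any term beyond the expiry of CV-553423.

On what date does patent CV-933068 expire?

August 3, 2002

Natural term of CV-933068:
  Base: filing + 18 years → 29 March 1999.
  Clinical Review Extension: +1223 days → 3 August 2002.
Expiry of referenced patent CV-553423:
  Base: filing + 18 years → 12 March 1997.
  Clinical Review Extension: +2051 days → 23 October 2002.
Terminal disclaimer: CV-933068 expires on the earlier of 3 August 2002 and 23 October 2002.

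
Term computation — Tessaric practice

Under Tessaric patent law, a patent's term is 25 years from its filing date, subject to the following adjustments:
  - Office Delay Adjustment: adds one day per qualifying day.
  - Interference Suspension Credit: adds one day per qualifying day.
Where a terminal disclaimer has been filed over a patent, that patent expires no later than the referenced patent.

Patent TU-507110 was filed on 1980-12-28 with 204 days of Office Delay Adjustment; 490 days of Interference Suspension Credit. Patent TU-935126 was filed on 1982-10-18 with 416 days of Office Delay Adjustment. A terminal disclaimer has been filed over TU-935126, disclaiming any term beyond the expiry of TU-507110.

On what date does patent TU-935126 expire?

November 22, 2007

Natural term of TU-935126:
  Base: filing + 25 years → 18 October 2007.
  Office Delay Adjustment: +416 days → 7 December 2008.
Expiry of referenced patent TU-507110:
  Base: filing + 25 years → 28 December 2005.
  Office Delay Adjustment: +204 days → 20 July 2006.
  Interference Suspension Credit: +490 days → 22 November 2007.
Terminal disclaimer: TU-935126 expires on the earlier of 7 December 2008 and 22 November 2007.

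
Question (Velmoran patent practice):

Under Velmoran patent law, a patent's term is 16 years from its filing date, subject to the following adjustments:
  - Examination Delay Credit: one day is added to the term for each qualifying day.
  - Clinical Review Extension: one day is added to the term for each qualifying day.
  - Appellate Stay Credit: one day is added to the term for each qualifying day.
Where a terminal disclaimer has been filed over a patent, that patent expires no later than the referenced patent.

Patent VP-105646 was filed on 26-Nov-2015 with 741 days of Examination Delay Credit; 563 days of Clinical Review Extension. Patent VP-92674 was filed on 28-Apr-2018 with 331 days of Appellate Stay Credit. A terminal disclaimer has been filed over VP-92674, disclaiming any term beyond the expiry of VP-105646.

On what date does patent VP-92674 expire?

March 25, 2035

Natural term of VP-92674:
  Base: filing + 16 years → 28 April 2034.
  Appellate Stay Credit: +331 days → 25 March 2035.
Expiry of referenced patent VP-105646:
  Base: filing + 16 years → 26 November 2031.
  Examination Delay Credit: +741 days → 6 December 2033.
  Clinical Review Extension: +563 days → 22 June 2035.
Terminal disclaimer: VP-92674 expires on the earlier of 25 March 2035 and 22 June 2035.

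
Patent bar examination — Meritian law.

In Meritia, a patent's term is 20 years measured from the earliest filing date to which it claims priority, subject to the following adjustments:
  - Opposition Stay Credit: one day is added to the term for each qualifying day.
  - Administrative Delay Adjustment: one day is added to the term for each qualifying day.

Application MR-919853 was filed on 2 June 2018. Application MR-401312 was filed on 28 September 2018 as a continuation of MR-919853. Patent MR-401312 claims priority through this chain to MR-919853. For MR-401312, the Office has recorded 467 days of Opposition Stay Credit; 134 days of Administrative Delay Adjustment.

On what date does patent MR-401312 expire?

January 24, 2040

Earliest priority filing: 2 June 2018.
Base term: 2 June 2018 + 20 years → 2 June 2038.
Opposition Stay Credit: +467 days → 12 September 2039.
Administrative Delay Adjustment: +134 days → 24 January 2040.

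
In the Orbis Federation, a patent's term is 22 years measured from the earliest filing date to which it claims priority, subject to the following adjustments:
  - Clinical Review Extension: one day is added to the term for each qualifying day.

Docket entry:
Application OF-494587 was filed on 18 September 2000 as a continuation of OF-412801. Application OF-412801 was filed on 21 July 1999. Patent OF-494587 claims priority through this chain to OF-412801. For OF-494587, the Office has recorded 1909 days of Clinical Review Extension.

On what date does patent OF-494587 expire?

Earliest priority filing: 21 July 1999.
Base term: 21 July 1999 + 22 years → 21 July 2021.
Clinical Review Extension: +1909 days → 12 October 2026.

2026-10-12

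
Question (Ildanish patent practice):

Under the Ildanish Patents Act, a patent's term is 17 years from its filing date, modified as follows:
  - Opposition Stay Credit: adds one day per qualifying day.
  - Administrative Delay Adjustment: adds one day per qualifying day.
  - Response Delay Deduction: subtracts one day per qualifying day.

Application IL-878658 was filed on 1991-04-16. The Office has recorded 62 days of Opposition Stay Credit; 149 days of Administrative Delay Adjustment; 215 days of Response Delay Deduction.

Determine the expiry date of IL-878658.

Base term: filing date + 17 years → 16 April 2008.
Opposition Stay Credit: +62 days → 17 June 2008.
Administrative Delay Adjustment: +149 days → 13 November 2008.
Response Delay Deduction: −215 days → 12 April 2008.

2008-04-12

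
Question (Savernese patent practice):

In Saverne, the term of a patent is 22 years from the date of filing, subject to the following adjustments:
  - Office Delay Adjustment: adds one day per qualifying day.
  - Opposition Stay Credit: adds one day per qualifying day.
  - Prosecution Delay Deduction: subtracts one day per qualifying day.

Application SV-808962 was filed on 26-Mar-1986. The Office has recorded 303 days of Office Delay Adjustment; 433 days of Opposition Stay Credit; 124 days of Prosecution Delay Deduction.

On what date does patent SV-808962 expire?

November 28, 2009

Base term: filing date + 22 years → 26 March 2008.
Office Delay Adjustment: +303 days → 23 January 2009.
Opposition Stay Credit: +433 days → 1 April 2010.
Prosecution Delay Deduction: −124 days → 28 November 2009.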